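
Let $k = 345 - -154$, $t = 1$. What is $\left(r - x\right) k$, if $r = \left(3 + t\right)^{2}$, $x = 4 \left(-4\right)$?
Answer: $15968$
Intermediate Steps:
$k = 499$ ($k = 345 + 154 = 499$)
$x = -16$
$r = 16$ ($r = \left(3 + 1\right)^{2} = 4^{2} = 16$)
$\left(r - x\right) k = \left(16 - -16\right) 499 = \left(16 + 16\right) 499 = 32 \cdot 499 = 15968$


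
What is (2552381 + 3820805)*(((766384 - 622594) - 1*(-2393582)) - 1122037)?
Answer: 9020193207310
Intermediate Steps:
(2552381 + 3820805)*(((766384 - 622594) - 1*(-2393582)) - 1122037) = 6373186*((143790 + 2393582) - 1122037) = 6373186*(2537372 - 1122037) = 6373186*1415335 = 9020193207310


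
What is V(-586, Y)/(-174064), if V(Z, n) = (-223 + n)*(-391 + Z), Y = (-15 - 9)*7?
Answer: -16609/7568 ≈ -2.1946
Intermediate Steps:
Y = -168 (Y = -24*7 = -168)
V(Z, n) = (-391 + Z)*(-223 + n)
V(-586, Y)/(-174064) = (87193 - 391*(-168) - 223*(-586) - 586*(-168))/(-174064) = (87193 + 65688 + 130678 + 98448)*(-1/174064) = 382007*(-1/174064) = -16609/7568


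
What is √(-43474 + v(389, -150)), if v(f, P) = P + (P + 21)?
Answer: I*√43753 ≈ 209.17*I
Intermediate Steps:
v(f, P) = 21 + 2*P (v(f, P) = P + (21 + P) = 21 + 2*P)
√(-43474 + v(389, -150)) = √(-43474 + (21 + 2*(-150))) = √(-43474 + (21 - 300)) = √(-43474 - 279) = √(-43753) = I*√43753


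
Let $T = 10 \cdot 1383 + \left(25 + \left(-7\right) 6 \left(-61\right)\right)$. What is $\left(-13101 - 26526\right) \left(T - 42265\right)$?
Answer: $1024278696$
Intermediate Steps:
$T = 16417$ ($T = 13830 + \left(25 - -2562\right) = 13830 + \left(25 + 2562\right) = 13830 + 2587 = 16417$)
$\left(-13101 - 26526\right) \left(T - 42265\right) = \left(-13101 - 26526\right) \left(16417 - 42265\right) = \left(-39627\right) \left(-25848\right) = 1024278696$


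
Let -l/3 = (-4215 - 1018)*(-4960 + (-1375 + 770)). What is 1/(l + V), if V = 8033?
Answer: -1/87356902 ≈ -1.1447e-8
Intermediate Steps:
l = -87364935 (l = -3*(-4215 - 1018)*(-4960 + (-1375 + 770)) = -(-15699)*(-4960 - 605) = -(-15699)*(-5565) = -3*29121645 = -87364935)
1/(l + V) = 1/(-87364935 + 8033) = 1/(-87356902) = -1/87356902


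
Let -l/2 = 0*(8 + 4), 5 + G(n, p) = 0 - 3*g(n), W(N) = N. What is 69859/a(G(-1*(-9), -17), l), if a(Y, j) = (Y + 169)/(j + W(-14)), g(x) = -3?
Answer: -978026/173 ≈ -5653.3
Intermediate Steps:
G(n, p) = 4 (G(n, p) = -5 + (0 - 3*(-3)) = -5 + (0 + 9) = -5 + 9 = 4)
l = 0 (l = -0*(8 + 4) = -0*12 = -2*0 = 0)
a(Y, j) = (169 + Y)/(-14 + j) (a(Y, j) = (Y + 169)/(j - 14) = (169 + Y)/(-14 + j))
69859/a(G(-1*(-9), -17), l) = 69859/(((169 + 4)/(-14 + 0))) = 69859/((173/(-14))) = 69859/((-1/14*173)) = 69859/(-173/14) = 69859*(-14/173) = -978026/173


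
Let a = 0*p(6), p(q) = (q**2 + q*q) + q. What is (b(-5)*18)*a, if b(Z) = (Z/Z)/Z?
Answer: 0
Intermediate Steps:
p(q) = q + 2*q**2 (p(q) = (q**2 + q**2) + q = 2*q**2 + q = q + 2*q**2)
b(Z) = 1/Z
a = 0 (a = 0*(6*(1 + 2*6)) = 0*(6*(1 + 12)) = 0*(6*13) = 0*78 = 0)
(b(-5)*18)*a = (18/(-5))*0 = -1/5*18*0 = -18/5*0 = 0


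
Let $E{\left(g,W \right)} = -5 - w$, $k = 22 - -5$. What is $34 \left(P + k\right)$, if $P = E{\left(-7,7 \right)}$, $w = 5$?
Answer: $578$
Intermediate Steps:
$k = 27$ ($k = 22 + 5 = 27$)
$E{\left(g,W \right)} = -10$ ($E{\left(g,W \right)} = -5 - 5 = -10$)
$P = -10$
$34 \left(P + k\right) = 34 \left(-10 + 27\right) = 34 \cdot 17 = 578$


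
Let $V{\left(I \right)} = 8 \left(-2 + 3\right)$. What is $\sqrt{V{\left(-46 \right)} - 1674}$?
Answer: $7 i \sqrt{34} \approx 40.817 i$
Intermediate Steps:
$V{\left(I \right)} = 8$ ($V{\left(I \right)} = 8 \cdot 1 = 8$)
$\sqrt{V{\left(-46 \right)} - 1674} = \sqrt{8 - 1674} = \sqrt{-1666} = 7 i \sqrt{34}$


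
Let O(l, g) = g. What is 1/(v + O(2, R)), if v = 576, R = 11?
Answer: 1/587 ≈ 0.0017036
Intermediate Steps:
1/(v + O(2, R)) = 1/(576 + 11) = 1/587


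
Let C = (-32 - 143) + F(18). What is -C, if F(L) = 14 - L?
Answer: 179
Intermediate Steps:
C = -179 (C = (-32 - 143) + (14 - 1*18) = -175 + (14 - 18) = -175 - 4 = -179)
-C = -1*(-179) = 179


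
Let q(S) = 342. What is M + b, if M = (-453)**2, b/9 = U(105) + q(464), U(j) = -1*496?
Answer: 203823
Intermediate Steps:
U(j) = -496
b = -1386 (b = 9*(-496 + 342) = 9*(-154) = -1386)
M = 205209
M + b = 205209 - 1386 = 203823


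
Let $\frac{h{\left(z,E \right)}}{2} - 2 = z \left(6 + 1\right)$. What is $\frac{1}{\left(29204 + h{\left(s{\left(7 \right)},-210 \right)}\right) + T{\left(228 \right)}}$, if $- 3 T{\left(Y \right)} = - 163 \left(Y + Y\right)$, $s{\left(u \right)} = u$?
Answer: $\frac{1}{54082} \approx 1.849 \cdot 10^{-5}$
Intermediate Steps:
$h{\left(z,E \right)} = 4 + 14 z$ ($h{\left(z,E \right)} = 4 + 2 z \left(6 + 1\right) = 4 + 2 z 7 = 4 + 2 \cdot 7 z = 4 + 14 z$)
$T{\left(Y \right)} = \frac{326 Y}{3}$ ($T{\left(Y \right)} = - \frac{\left(-163\right) \left(Y + Y\right)}{3} = - \frac{\left(-163\right) 2 Y}{3} = - \frac{\left(-326\right) Y}{3} = \frac{326 Y}{3}$)
$\frac{1}{\left(29204 + h{\left(s{\left(7 \right)},-210 \right)}\right) + T{\left(228 \right)}} = \frac{1}{\left(29204 + \left(4 + 14 \cdot 7\right)\right) + \frac{326}{3} \cdot 228} = \frac{1}{\left(29204 + \left(4 + 98\right)\right) + 24776} = \frac{1}{\left(29204 + 102\right) + 24776} = \frac{1}{29306 + 24776} = \frac{1}{54082}$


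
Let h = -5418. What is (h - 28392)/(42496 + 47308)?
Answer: -16905/44902 ≈ -0.37649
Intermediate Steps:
(h - 28392)/(42496 + 47308) = (-5418 - 28392)/(42496 + 47308) = -33810/89804 = -33810*1/89804 = -16905/44902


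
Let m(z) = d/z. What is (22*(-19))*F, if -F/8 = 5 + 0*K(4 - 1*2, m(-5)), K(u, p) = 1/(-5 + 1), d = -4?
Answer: 16720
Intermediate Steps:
m(z) = -4/z
K(u, p) = -1/4 (K(u, p) = 1/(-4) = -1/4)
F = -40 (F = -8*(5 + 0*(-1/4)) = -8*(5 + 0) = -8*5 = -40)
(22*(-19))*F = (22*(-19))*(-40) = -418*(-40) = 16720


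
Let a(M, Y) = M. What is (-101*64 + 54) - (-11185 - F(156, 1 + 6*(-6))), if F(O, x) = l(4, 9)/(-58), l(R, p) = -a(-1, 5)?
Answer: 276949/58 ≈ 4775.0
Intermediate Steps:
l(R, p) = 1 (l(R, p) = -1*(-1) = 1)
F(O, x) = -1/58 (F(O, x) = 1/(-58) = 1*(-1/58) = -1/58)
(-101*64 + 54) - (-11185 - F(156, 1 + 6*(-6))) = (-101*64 + 54) - (-11185 - 1*(-1/58)) = (-6464 + 54) - (-11185 + 1/58) = -6410 - 1*(-648729/58) = -6410 + 648729/58 = 276949/58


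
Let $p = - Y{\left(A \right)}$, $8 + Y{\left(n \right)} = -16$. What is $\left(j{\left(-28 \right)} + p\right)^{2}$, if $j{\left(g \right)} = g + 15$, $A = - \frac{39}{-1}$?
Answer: $121$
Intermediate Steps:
$A = 39$ ($A = \left(-39\right) \left(-1\right) = 39$)
$Y{\left(n \right)} = -24$ ($Y{\left(n \right)} = -8 - 16 = -24$)
$j{\left(g \right)} = 15 + g$
$p = 24$ ($p = \left(-1\right) \left(-24\right) = 24$)
$\left(j{\left(-28 \right)} + p\right)^{2} = \left(\left(15 - 28\right) + 24\right)^{2} = \left(-13 + 24\right)^{2} = 11^{2} = 121$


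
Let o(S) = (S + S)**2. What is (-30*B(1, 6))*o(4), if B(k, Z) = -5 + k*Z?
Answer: -1920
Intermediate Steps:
B(k, Z) = -5 + Z*k
o(S) = 4*S**2 (o(S) = (2*S)**2 = 4*S**2)
(-30*B(1, 6))*o(4) = (-30*(-5 + 6*1))*(4*4**2) = (-30*(-5 + 6))*(4*16) = -30*1*64 = -30*64 = -1920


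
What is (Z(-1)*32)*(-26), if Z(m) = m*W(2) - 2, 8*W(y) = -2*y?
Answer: 1248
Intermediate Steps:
W(y) = -y/4 (W(y) = (-2*y)/8 = -y/4)
Z(m) = -2 - m/2 (Z(m) = m*(-¼*2) - 2 = m*(-½) - 2 = -m/2 - 2 = -2 - m/2)
(Z(-1)*32)*(-26) = ((-2 - ½*(-1))*32)*(-26) = ((-2 + ½)*32)*(-26) = -3/2*32*(-26) = -48*(-26) = 1248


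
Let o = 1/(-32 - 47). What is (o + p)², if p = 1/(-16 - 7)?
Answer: 10404/3301489 ≈ 0.0031513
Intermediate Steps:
o = -1/79 (o = 1/(-79) = -1/79 ≈ -0.012658)
p = -1/23 (p = 1/(-23) = -1/23 ≈ -0.043478)
(o + p)² = (-1/79 - 1/23)² = (-102/1817)² = 10404/3301489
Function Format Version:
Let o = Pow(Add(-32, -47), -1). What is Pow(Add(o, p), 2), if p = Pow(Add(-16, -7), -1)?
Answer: Rational(10404, 3301489) ≈ 0.0031513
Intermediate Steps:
o = Rational(-1, 79) (o = Pow(-79, -1) = Rational(-1, 79) ≈ -0.012658)
p = Rational(-1, 23) (p = Pow(-23, -1) = Rational(-1, 23) ≈ -0.043478)
Pow(Add(o, p), 2) = Pow(Add(Rational(-1, 79), Rational(-1, 23)), 2) = Pow(Rational(-102, 1817), 2) = Rational(10404, 3301489)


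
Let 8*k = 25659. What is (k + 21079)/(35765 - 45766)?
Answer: -194291/80008 ≈ -2.4284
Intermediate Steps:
k = 25659/8 (k = (⅛)*25659 = 25659/8 ≈ 3207.4)
(k + 21079)/(35765 - 45766) = (25659/8 + 21079)/(35765 - 45766) = (194291/8)/(-10001) = (194291/8)*(-1/10001) = -194291/80008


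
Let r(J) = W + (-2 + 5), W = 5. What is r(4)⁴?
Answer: 4096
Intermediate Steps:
r(J) = 8 (r(J) = 5 + (-2 + 5) = 5 + 3 = 8)
r(4)⁴ = 8⁴ = 4096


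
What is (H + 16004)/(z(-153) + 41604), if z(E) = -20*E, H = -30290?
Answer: -2381/7444 ≈ -0.31985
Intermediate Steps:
(H + 16004)/(z(-153) + 41604) = (-30290 + 16004)/(-20*(-153) + 41604) = -14286/(3060 + 41604) = -14286/44664 = -14286*1/44664 = -2381/7444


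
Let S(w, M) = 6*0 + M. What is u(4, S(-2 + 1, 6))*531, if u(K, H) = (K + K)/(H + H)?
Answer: 354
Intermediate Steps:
S(w, M) = M (S(w, M) = 0 + M = M)
u(K, H) = K/H (u(K, H) = (2*K)/((2*H)) = (2*K)*(1/(2*H)) = K/H)
u(4, S(-2 + 1, 6))*531 = (4/6)*531 = (4*(⅙))*531 = (⅔)*531 = 354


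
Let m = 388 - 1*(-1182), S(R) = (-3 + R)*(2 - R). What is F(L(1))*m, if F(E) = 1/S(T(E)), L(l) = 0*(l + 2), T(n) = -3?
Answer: -157/3 ≈ -52.333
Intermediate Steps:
L(l) = 0 (L(l) = 0*(2 + l) = 0)
m = 1570 (m = 388 + 1182 = 1570)
F(E) = -1/30 (F(E) = 1/(-6 - 1*(-3)**2 + 5*(-3)) = 1/(-6 - 1*9 - 15) = 1/(-6 - 9 - 15) = 1/(-30) = -1/30)
F(L(1))*m = -1/30*1570 = -157/3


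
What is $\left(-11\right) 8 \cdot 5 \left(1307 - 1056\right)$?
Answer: $-110440$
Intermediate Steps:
$\left(-11\right) 8 \cdot 5 \left(1307 - 1056\right) = \left(-88\right) 5 \cdot 251 = \left(-440\right) 251 = -110440$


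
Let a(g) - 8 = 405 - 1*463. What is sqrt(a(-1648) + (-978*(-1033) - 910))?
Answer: 3*sqrt(112146) ≈ 1004.6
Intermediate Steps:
a(g) = -50 (a(g) = 8 + (405 - 1*463) = 8 + (405 - 463) = 8 - 58 = -50)
sqrt(a(-1648) + (-978*(-1033) - 910)) = sqrt(-50 + (-978*(-1033) - 910)) = sqrt(-50 + (1010274 - 910)) = sqrt(-50 + 1009364) = sqrt(1009314) = 3*sqrt(112146)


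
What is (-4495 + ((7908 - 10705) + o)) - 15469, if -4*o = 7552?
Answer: -24649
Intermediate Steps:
o = -1888 (o = -1/4*7552 = -1888)
(-4495 + ((7908 - 10705) + o)) - 15469 = (-4495 + ((7908 - 10705) - 1888)) - 15469 = (-4495 + (-2797 - 1888)) - 15469 = (-4495 - 4685) - 15469 = -9180 - 15469 = -24649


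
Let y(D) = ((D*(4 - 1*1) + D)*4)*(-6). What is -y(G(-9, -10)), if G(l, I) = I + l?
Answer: -1824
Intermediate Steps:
y(D) = -96*D (y(D) = ((D*(4 - 1) + D)*4)*(-6) = ((D*3 + D)*4)*(-6) = ((3*D + D)*4)*(-6) = ((4*D)*4)*(-6) = (16*D)*(-6) = -96*D)
-y(G(-9, -10)) = -(-96)*(-10 - 9) = -(-96)*(-19) = -1*1824 = -1824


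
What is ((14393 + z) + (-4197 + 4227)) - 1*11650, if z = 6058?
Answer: 8831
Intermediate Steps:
((14393 + z) + (-4197 + 4227)) - 1*11650 = ((14393 + 6058) + (-4197 + 4227)) - 1*11650 = (20451 + 30) - 11650 = 20481 - 11650 = 8831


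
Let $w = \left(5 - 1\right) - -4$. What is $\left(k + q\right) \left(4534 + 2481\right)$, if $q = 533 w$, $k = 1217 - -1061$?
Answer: $45892130$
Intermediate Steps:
$k = 2278$ ($k = 1217 + 1061 = 2278$)
$w = 8$ ($w = \left(5 - 1\right) + 4 = 4 + 4 = 8$)
$q = 4264$ ($q = 533 \cdot 8 = 4264$)
$\left(k + q\right) \left(4534 + 2481\right) = \left(2278 + 4264\right) \left(4534 + 2481\right) = 6542 \cdot 7015 = 45892130$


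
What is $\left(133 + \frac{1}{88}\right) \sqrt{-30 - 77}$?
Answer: $\frac{11705 i \sqrt{107}}{88} \approx 1375.9 i$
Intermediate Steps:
$\left(133 + \frac{1}{88}\right) \sqrt{-30 - 77} = \left(133 + \frac{1}{88}\right) \sqrt{-107} = \frac{11705 i \sqrt{107}}{88}$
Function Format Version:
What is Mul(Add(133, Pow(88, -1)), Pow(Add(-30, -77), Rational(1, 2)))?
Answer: Mul(Rational(11705, 88), I, Pow(107, Rational(1, 2))) ≈ Mul(1375.9, I)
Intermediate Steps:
Mul(Add(133, Pow(88, -1)), Pow(Add(-30, -77), Rational(1, 2))) = Mul(Add(133, Rational(1, 88)), Pow(-107, Rational(1, 2))) = Mul(Rational(11705, 88), Mul(I, Pow(107, Rational(1, 2)))) = Mul(Rational(11705, 88), I, Pow(107, Rational(1, 2)))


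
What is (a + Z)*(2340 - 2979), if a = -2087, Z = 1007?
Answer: 690120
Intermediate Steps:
(a + Z)*(2340 - 2979) = (-2087 + 1007)*(2340 - 2979) = -1080*(-639) = 690120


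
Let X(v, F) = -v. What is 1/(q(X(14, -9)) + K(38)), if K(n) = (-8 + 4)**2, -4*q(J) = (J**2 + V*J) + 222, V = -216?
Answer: -2/1689 ≈ -0.0011841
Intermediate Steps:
q(J) = -111/2 + 54*J - J**2/4 (q(J) = -((J**2 - 216*J) + 222)/4 = -(222 + J**2 - 216*J)/4 = -111/2 + 54*J - J**2/4)
K(n) = 16 (K(n) = (-4)**2 = 16)
1/(q(X(14, -9)) + K(38)) = 1/((-111/2 + 54*(-1*14) - (-1*14)**2/4) + 16) = 1/((-111/2 + 54*(-14) - 1/4*(-14)**2) + 16) = 1/((-111/2 - 756 - 1/4*196) + 16) = 1/((-111/2 - 756 - 49) + 16) = 1/(-1721/2 + 16) = 1/(-1689/2) = -2/1689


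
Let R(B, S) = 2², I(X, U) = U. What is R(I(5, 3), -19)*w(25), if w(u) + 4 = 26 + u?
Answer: 188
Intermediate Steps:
R(B, S) = 4
w(u) = 22 + u (w(u) = -4 + (26 + u) = 22 + u)
R(I(5, 3), -19)*w(25) = 4*(22 + 25) = 4*47 = 188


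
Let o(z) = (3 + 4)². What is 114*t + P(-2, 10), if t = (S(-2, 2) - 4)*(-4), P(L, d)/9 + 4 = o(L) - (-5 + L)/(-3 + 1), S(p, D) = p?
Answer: 6219/2 ≈ 3109.5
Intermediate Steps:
o(z) = 49 (o(z) = 7² = 49)
P(L, d) = 765/2 + 9*L/2 (P(L, d) = -36 + 9*(49 - (-5 + L)/(-3 + 1)) = -36 + 9*(49 - (-5 + L)/(-2)) = -36 + 9*(49 - (-5 + L)*(-1)/2) = -36 + 9*(49 - (5/2 - L/2)) = -36 + 9*(49 + (-5/2 + L/2)) = -36 + 9*(93/2 + L/2) = -36 + (837/2 + 9*L/2) = 765/2 + 9*L/2)
t = 24 (t = (-2 - 4)*(-4) = -6*(-4) = 24)
114*t + P(-2, 10) = 114*24 + (765/2 + (9/2)*(-2)) = 2736 + (765/2 - 9) = 2736 + 747/2 = 6219/2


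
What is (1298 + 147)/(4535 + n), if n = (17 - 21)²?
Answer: 1445/4551 ≈ 0.31751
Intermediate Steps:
n = 16 (n = (-4)² = 16)
(1298 + 147)/(4535 + n) = (1298 + 147)/(4535 + 16) = 1445/4551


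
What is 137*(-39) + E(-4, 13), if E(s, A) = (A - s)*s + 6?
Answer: -5405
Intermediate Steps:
E(s, A) = 6 + s*(A - s) (E(s, A) = s*(A - s) + 6 = 6 + s*(A - s))
137*(-39) + E(-4, 13) = 137*(-39) + (6 - 1*(-4)**2 + 13*(-4)) = -5343 + (6 - 1*16 - 52) = -5343 + (6 - 16 - 52) = -5343 - 62 = -5405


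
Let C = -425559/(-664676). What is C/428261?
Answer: 425559/284654808436 ≈ 1.4950e-6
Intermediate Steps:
C = 425559/664676 (C = -425559*(-1/664676) = 425559/664676 ≈ 0.64025)
C/428261 = (425559/664676)/428261 = (425559/664676)*(1/428261) = 425559/284654808436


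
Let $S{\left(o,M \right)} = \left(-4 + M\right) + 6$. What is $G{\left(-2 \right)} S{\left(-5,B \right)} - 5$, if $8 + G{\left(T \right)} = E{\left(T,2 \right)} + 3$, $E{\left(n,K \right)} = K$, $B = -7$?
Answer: $10$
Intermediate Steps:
$S{\left(o,M \right)} = 2 + M$
$G{\left(T \right)} = -3$ ($G{\left(T \right)} = -8 + \left(2 + 3\right) = -8 + 5 = -3$)
$G{\left(-2 \right)} S{\left(-5,B \right)} - 5 = - 3 \left(2 - 7\right) - 5 = \left(-3\right) \left(-5\right) - 5 = 15 - 5 = 10$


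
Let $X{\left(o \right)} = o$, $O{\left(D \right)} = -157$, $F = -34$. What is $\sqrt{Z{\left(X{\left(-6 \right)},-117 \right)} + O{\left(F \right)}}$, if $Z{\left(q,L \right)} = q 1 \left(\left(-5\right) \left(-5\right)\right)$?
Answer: $i \sqrt{307} \approx 17.521 i$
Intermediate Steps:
$Z{\left(q,L \right)} = 25 q$ ($Z{\left(q,L \right)} = q 25 = 25 q$)
$\sqrt{Z{\left(X{\left(-6 \right)},-117 \right)} + O{\left(F \right)}} = \sqrt{25 \left(-6\right) - 157} = \sqrt{-150 - 157} = \sqrt{-307} = i \sqrt{307}$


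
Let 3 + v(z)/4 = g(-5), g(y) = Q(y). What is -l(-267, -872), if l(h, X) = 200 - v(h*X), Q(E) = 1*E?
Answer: -232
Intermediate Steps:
Q(E) = E
g(y) = y
v(z) = -32 (v(z) = -12 + 4*(-5) = -12 - 20 = -32)
l(h, X) = 232 (l(h, X) = 200 - 1*(-32) = 200 + 32 = 232)
-l(-267, -872) = -1*232 = -232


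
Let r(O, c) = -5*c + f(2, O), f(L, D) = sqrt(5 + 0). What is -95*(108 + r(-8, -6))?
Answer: -13110 - 95*sqrt(5) ≈ -13322.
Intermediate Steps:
f(L, D) = sqrt(5)
r(O, c) = sqrt(5) - 5*c (r(O, c) = -5*c + sqrt(5) = sqrt(5) - 5*c)
-95*(108 + r(-8, -6)) = -95*(108 + (sqrt(5) - 5*(-6))) = -95*(108 + (sqrt(5) + 30)) = -95*(108 + (30 + sqrt(5))) = -95*(138 + sqrt(5)) = -13110 - 95*sqrt(5)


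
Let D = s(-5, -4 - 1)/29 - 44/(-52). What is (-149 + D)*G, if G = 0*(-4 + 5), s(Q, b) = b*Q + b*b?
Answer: 0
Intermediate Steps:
s(Q, b) = b² + Q*b (s(Q, b) = Q*b + b² = b² + Q*b)
D = 969/377 (D = ((-4 - 1)*(-5 + (-4 - 1)))/29 - 44/(-52) = -5*(-5 - 5)*(1/29) - 44*(-1/52) = -5*(-10)*(1/29) + 11/13 = 50*(1/29) + 11/13 = 50/29 + 11/13 = 969/377 ≈ 2.5703)
G = 0 (G = 0*1 = 0)
(-149 + D)*G = (-149 + 969/377)*0 = -55204/377*0 = 0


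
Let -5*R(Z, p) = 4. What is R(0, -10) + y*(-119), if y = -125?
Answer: 74371/5 ≈ 14874.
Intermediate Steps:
R(Z, p) = -4/5 (R(Z, p) = -1/5*4 = -4/5)
R(0, -10) + y*(-119) = -4/5 - 125*(-119) = -4/5 + 14875 = 74371/5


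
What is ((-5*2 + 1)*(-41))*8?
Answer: 2952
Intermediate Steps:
((-5*2 + 1)*(-41))*8 = ((-10 + 1)*(-41))*8 = -9*(-41)*8 = 369*8 = 2952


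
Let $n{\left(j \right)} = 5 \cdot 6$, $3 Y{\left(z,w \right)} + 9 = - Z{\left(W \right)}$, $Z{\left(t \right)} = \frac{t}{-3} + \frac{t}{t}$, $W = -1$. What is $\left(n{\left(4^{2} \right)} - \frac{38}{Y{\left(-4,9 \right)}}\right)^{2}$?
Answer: $\frac{1617984}{961} \approx 1683.6$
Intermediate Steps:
$Z{\left(t \right)} = 1 - \frac{t}{3}$ ($Z{\left(t \right)} = t \left(- \frac{1}{3}\right) + 1 = - \frac{t}{3} + 1 = 1 - \frac{t}{3}$)
$Y{\left(z,w \right)} = - \frac{31}{9}$ ($Y{\left(z,w \right)} = -3 + \frac{\left(-1\right) \left(1 - - \frac{1}{3}\right)}{3} = -3 + \frac{\left(-1\right) \left(1 + \frac{1}{3}\right)}{3} = -3 + \frac{\left(-1\right) \frac{4}{3}}{3} = -3 + \frac{1}{3} \left(- \frac{4}{3}\right) = -3 - \frac{4}{9} = - \frac{31}{9}$)
$n{\left(j \right)} = 30$
$\left(n{\left(4^{2} \right)} - \frac{38}{Y{\left(-4,9 \right)}}\right)^{2} = \left(30 - \frac{38}{- \frac{31}{9}}\right)^{2} = \left(30 - - \frac{342}{31}\right)^{2} = \left(30 + \frac{342}{31}\right)^{2} = \left(\frac{1272}{31}\right)^{2} = \frac{1617984}{961}$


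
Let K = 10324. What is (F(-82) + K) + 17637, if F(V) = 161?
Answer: 28122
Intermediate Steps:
(F(-82) + K) + 17637 = (161 + 10324) + 17637 = 10485 + 17637 = 28122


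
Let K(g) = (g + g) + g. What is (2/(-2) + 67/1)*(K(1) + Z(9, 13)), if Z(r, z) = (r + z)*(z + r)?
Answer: 32142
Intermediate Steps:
K(g) = 3*g (K(g) = 2*g + g = 3*g)
Z(r, z) = (r + z)² (Z(r, z) = (r + z)*(r + z) = (r + z)²)
(2/(-2) + 67/1)*(K(1) + Z(9, 13)) = (2/(-2) + 67/1)*(3*1 + (9 + 13)²) = (2*(-½) + 67*1)*(3 + 22²) = (-1 + 67)*(3 + 484) = 66*487 = 32142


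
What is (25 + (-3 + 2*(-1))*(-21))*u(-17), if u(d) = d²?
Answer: 37570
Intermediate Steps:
(25 + (-3 + 2*(-1))*(-21))*u(-17) = (25 + (-3 + 2*(-1))*(-21))*(-17)² = (25 + (-3 - 2)*(-21))*289 = (25 - 5*(-21))*289 = (25 + 105)*289 = 130*289 = 37570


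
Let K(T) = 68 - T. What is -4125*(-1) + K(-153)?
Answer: 4346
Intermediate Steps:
-4125*(-1) + K(-153) = -4125*(-1) + (68 - 1*(-153)) = 4125 + (68 + 153) = 4125 + 221 = 4346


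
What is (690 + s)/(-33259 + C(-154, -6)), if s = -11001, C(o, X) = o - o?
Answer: 10311/33259 ≈ 0.31002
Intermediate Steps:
C(o, X) = 0
(690 + s)/(-33259 + C(-154, -6)) = (690 - 11001)/(-33259 + 0) = -10311/(-33259) = -10311*(-1/33259) = 10311/33259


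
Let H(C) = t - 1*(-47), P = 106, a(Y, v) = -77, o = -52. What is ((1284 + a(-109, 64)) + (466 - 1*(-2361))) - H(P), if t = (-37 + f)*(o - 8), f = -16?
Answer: 807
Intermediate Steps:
t = 3180 (t = (-37 - 16)*(-52 - 8) = -53*(-60) = 3180)
H(C) = 3227 (H(C) = 3180 - 1*(-47) = 3180 + 47 = 3227)
((1284 + a(-109, 64)) + (466 - 1*(-2361))) - H(P) = ((1284 - 77) + (466 - 1*(-2361))) - 1*3227 = (1207 + (466 + 2361)) - 3227 = (1207 + 2827) - 3227 = 4034 - 3227 = 807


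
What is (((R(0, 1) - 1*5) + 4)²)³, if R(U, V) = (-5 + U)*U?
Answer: 1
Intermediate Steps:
R(U, V) = U*(-5 + U)
(((R(0, 1) - 1*5) + 4)²)³ = (((0*(-5 + 0) - 1*5) + 4)²)³ = (((0*(-5) - 5) + 4)²)³ = (((0 - 5) + 4)²)³ = ((-5 + 4)²)³ = ((-1)²)³ = 1³ = 1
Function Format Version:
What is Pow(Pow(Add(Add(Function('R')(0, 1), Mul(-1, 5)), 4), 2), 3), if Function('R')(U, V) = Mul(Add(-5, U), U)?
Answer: 1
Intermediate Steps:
Function('R')(U, V) = Mul(U, Add(-5, U))
Pow(Pow(Add(Add(Function('R')(0, 1), Mul(-1, 5)), 4), 2), 3) = Pow(Pow(Add(Add(Mul(0, Add(-5, 0)), Mul(-1, 5)), 4), 2), 3) = Pow(Pow(Add(Add(Mul(0, -5), -5), 4), 2), 3) = Pow(Pow(Add(Add(0, -5), 4), 2), 3) = Pow(Pow(Add(-5, 4), 2), 3) = Pow(Pow(-1, 2), 3) = Pow(1, 3) = 1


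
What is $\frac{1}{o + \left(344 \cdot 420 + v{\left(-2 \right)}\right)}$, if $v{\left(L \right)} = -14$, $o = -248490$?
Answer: $- \frac{1}{104024} \approx -9.6132 \cdot 10^{-6}$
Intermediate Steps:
$\frac{1}{o + \left(344 \cdot 420 + v{\left(-2 \right)}\right)} = \frac{1}{-248490 + \left(344 \cdot 420 - 14\right)} = \frac{1}{-248490 + \left(144480 - 14\right)} = \frac{1}{-248490 + 144466} = \frac{1}{-104024} = - \frac{1}{104024}$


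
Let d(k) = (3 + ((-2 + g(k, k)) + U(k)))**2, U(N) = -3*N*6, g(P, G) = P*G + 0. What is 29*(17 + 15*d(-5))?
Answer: 5853853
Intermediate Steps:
g(P, G) = G*P (g(P, G) = G*P + 0 = G*P)
U(N) = -18*N
d(k) = (1 + k**2 - 18*k)**2 (d(k) = (3 + ((-2 + k*k) - 18*k))**2 = (3 + ((-2 + k**2) - 18*k))**2 = (3 + (-2 + k**2 - 18*k))**2 = (1 + k**2 - 18*k)**2)
29*(17 + 15*d(-5)) = 29*(17 + 15*(1 + (-5)**2 - 18*(-5))**2) = 29*(17 + 15*(1 + 25 + 90)**2) = 29*(17 + 15*116**2) = 29*(17 + 15*13456) = 29*(17 + 201840) = 29*201857 = 5853853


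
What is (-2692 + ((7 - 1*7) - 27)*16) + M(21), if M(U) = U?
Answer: -3103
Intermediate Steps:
(-2692 + ((7 - 1*7) - 27)*16) + M(21) = (-2692 + ((7 - 1*7) - 27)*16) + 21 = (-2692 + ((7 - 7) - 27)*16) + 21 = (-2692 + (0 - 27)*16) + 21 = (-2692 - 27*16) + 21 = (-2692 - 432) + 21 = -3124 + 21 = -3103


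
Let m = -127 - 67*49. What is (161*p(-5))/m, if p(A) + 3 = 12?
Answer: -1449/3410 ≈ -0.42493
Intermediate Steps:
p(A) = 9 (p(A) = -3 + 12 = 9)
m = -3410 (m = -127 - 3283 = -3410)
(161*p(-5))/m = (161*9)/(-3410) = 1449*(-1/3410) = -1449/3410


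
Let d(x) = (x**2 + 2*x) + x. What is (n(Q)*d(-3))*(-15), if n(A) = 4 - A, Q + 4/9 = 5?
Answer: 0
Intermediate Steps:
Q = 41/9 (Q = -4/9 + 5 = 41/9 ≈ 4.5556)
d(x) = x**2 + 3*x
(n(Q)*d(-3))*(-15) = ((4 - 1*41/9)*(-3*(3 - 3)))*(-15) = ((4 - 41/9)*(-3*0))*(-15) = -5/9*0*(-15) = 0*(-15) = 0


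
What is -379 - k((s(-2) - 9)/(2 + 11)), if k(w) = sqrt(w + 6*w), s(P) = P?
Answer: -379 - I*sqrt(1001)/13 ≈ -379.0 - 2.4337*I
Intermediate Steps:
k(w) = sqrt(7)*sqrt(w) (k(w) = sqrt(7*w) = sqrt(7)*sqrt(w))
-379 - k((s(-2) - 9)/(2 + 11)) = -379 - sqrt(7)*sqrt((-2 - 9)/(2 + 11)) = -379 - sqrt(7)*sqrt(-11/13) = -379 - sqrt(7)*I*sqrt(143)/13 = -379 - I*sqrt(1001)/13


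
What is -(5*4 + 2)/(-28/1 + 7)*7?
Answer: 22/3 ≈ 7.3333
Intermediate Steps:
-(5*4 + 2)/(-28/1 + 7)*7 = -(20 + 2)/(-28*1 + 7)*7 = -22/(-28 + 7)*7 = -22/(-21)*7 = -22*(-1)/21*7 = -1*(-22/21)*7 = (22/21)*7 = 22/3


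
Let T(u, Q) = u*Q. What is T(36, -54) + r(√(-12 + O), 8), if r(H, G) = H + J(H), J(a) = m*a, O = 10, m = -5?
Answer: -1944 - 4*I*√2 ≈ -1944.0 - 5.6569*I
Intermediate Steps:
J(a) = -5*a
r(H, G) = -4*H (r(H, G) = H - 5*H = -4*H)
T(u, Q) = Q*u
T(36, -54) + r(√(-12 + O), 8) = -54*36 - 4*√(-12 + 10) = -1944 - 4*I*√2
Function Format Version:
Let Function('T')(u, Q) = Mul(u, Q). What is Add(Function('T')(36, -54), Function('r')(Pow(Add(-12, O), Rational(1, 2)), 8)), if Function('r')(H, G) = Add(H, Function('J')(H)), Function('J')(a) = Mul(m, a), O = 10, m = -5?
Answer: Add(-1944, Mul(-4, I, Pow(2, Rational(1, 2)))) ≈ Add(-1944.0, Mul(-5.6569, I))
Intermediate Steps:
Function('J')(a) = Mul(-5, a)
Function('r')(H, G) = Mul(-4, H) (Function('r')(H, G) = Add(H, Mul(-5, H)) = Mul(-4, H))
Function('T')(u, Q) = Mul(Q, u)
Add(Function('T')(36, -54), Function('r')(Pow(Add(-12, O), Rational(1, 2)), 8)) = Add(Mul(-54, 36), Mul(-4, Pow(Add(-12, 10), Rational(1, 2)))) = Add(-1944, Mul(-4, Pow(-2, Rational(1, 2)))) = Add(-1944, Mul(-4, Mul(I, Pow(2, Rational(1, 2))))) = Add(-1944, Mul(-4, I, Pow(2, Rational(1, 2))))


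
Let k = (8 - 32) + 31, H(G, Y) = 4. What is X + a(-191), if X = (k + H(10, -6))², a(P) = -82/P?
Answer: 23193/191 ≈ 121.43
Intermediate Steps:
k = 7 (k = -24 + 31 = 7)
X = 121 (X = (7 + 4)² = 11² = 121)
X + a(-191) = 121 - 82/(-191) = 121 - 82*(-1/191) = 121 + 82/191 = 23193/191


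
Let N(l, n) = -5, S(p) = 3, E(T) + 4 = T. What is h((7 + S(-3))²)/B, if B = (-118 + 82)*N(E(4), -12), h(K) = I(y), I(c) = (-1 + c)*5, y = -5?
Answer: -⅙ ≈ -0.16667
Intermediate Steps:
E(T) = -4 + T
I(c) = -5 + 5*c
h(K) = -30 (h(K) = -5 + 5*(-5) = -5 - 25 = -30)
B = 180 (B = (-118 + 82)*(-5) = -36*(-5) = 180)
h((7 + S(-3))²)/B = -30/180 = -30*1/180 = -⅙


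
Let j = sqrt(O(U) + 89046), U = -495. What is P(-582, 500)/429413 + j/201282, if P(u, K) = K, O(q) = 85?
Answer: 500/429413 + 7*sqrt(1819)/201282 ≈ 0.0026476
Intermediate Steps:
j = 7*sqrt(1819) (j = sqrt(85 + 89046) = sqrt(89131) = 7*sqrt(1819) ≈ 298.55)
P(-582, 500)/429413 + j/201282 = 500/429413 + (7*sqrt(1819))/201282 = 500*(1/429413) + (7*sqrt(1819))*(1/201282) = 500/429413 + 7*sqrt(1819)/201282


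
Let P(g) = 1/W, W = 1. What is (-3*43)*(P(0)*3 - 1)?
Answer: -258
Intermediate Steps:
P(g) = 1 (P(g) = 1/1 = 1)
(-3*43)*(P(0)*3 - 1) = (-3*43)*(1*3 - 1) = -129*(3 - 1) = -129*2 = -258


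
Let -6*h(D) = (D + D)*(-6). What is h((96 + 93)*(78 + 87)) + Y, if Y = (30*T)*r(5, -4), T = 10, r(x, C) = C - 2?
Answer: 60570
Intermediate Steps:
r(x, C) = -2 + C
h(D) = 2*D (h(D) = -(D + D)*(-6)/6 = -2*D*(-6)/6 = -(-2)*D = 2*D)
Y = -1800 (Y = (30*10)*(-2 - 4) = 300*(-6) = -1800)
h((96 + 93)*(78 + 87)) + Y = 2*((96 + 93)*(78 + 87)) - 1800 = 2*(189*165) - 1800 = 2*31185 - 1800 = 62370 - 1800 = 60570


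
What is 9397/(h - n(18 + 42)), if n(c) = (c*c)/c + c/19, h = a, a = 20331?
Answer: 178543/385089 ≈ 0.46364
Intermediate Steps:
h = 20331
n(c) = 20*c/19 (n(c) = c**2/c + c*(1/19) = c + c/19 = 20*c/19)
9397/(h - n(18 + 42)) = 9397/(20331 - 20*(18 + 42)/19) = 9397/(20331 - 20*60/19) = 9397/(20331 - 1*1200/19) = 9397/(20331 - 1200/19) = 9397/(385089/19) = 9397*(19/385089) = 178543/385089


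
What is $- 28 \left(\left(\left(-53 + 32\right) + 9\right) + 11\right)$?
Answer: $28$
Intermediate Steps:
$- 28 \left(\left(\left(-53 + 32\right) + 9\right) + 11\right) = - 28 \left(\left(-21 + 9\right) + 11\right) = - 28 \left(-12 + 11\right) = \left(-28\right) \left(-1\right) = 28$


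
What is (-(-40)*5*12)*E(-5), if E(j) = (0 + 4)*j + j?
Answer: -60000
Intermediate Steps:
E(j) = 5*j (E(j) = 4*j + j = 5*j)
(-(-40)*5*12)*E(-5) = (-(-40)*5*12)*(5*(-5)) = (-10*(-20)*12)*(-25) = (200*12)*(-25) = 2400*(-25) = -60000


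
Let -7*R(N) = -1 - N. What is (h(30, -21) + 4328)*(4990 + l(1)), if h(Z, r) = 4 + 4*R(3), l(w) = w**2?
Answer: 21632420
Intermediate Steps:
R(N) = 1/7 + N/7 (R(N) = -(-1 - N)/7 = 1/7 + N/7)
h(Z, r) = 44/7 (h(Z, r) = 4 + 4*(1/7 + (1/7)*3) = 4 + 4*(1/7 + 3/7) = 4 + 4*(4/7) = 4 + 16/7 = 44/7)
(h(30, -21) + 4328)*(4990 + l(1)) = (44/7 + 4328)*(4990 + 1**2) = 30340*(4990 + 1)/7 = (30340/7)*4991 = 21632420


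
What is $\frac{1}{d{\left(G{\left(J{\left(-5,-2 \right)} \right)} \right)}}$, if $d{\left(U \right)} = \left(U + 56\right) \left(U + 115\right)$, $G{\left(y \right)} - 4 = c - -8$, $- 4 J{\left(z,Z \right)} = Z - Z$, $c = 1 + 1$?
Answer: $\frac{1}{9030} \approx 0.00011074$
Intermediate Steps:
$c = 2$
$J{\left(z,Z \right)} = 0$ ($J{\left(z,Z \right)} = - \frac{Z - Z}{4} = \left(- \frac{1}{4}\right) 0 = 0$)
$G{\left(y \right)} = 14$ ($G{\left(y \right)} = 4 + \left(2 - -8\right) = 4 + \left(2 + 8\right) = 4 + 10 = 14$)
$d{\left(U \right)} = \left(56 + U\right) \left(115 + U\right)$
$\frac{1}{d{\left(G{\left(J{\left(-5,-2 \right)} \right)} \right)}} = \frac{1}{6440 + 14^{2} + 171 \cdot 14} = \frac{1}{6440 + 196 + 2394} = \frac{1}{9030}$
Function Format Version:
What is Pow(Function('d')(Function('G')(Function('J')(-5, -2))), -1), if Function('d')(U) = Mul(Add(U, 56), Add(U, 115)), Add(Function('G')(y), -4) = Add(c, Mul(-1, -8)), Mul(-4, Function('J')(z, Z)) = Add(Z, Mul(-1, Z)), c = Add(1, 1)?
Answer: Rational(1, 9030) ≈ 0.00011074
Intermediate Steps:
c = 2
Function('J')(z, Z) = 0 (Function('J')(z, Z) = Mul(Rational(-1, 4), Add(Z, Mul(-1, Z))) = Mul(Rational(-1, 4), 0) = 0)
Function('G')(y) = 14 (Function('G')(y) = Add(4, Add(2, Mul(-1, -8))) = Add(4, Add(2, 8)) = Add(4, 10) = 14)
Function('d')(U) = Mul(Add(56, U), Add(115, U))
Pow(Function('d')(Function('G')(Function('J')(-5, -2))), -1) = Pow(Add(6440, Pow(14, 2), Mul(171, 14)), -1) = Pow(Add(6440, 196, 2394), -1) = Pow(9030, -1) = Rational(1, 9030)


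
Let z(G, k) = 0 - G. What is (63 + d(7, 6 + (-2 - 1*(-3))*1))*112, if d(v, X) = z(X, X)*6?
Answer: 2352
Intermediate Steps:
z(G, k) = -G
d(v, X) = -6*X (d(v, X) = -X*6 = -6*X)
(63 + d(7, 6 + (-2 - 1*(-3))*1))*112 = (63 - 6*(6 + (-2 - 1*(-3))*1))*112 = (63 - 6*(6 + (-2 + 3)*1))*112 = (63 - 6*(6 + 1*1))*112 = (63 - 6*(6 + 1))*112 = (63 - 6*7)*112 = (63 - 42)*112 = 21*112 = 2352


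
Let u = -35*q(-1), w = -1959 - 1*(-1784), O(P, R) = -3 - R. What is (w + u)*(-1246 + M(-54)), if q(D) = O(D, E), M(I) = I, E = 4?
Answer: -91000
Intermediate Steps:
q(D) = -7 (q(D) = -3 - 1*4 = -3 - 4 = -7)
w = -175 (w = -1959 + 1784 = -175)
u = 245 (u = -35*(-7) = 245)
(w + u)*(-1246 + M(-54)) = (-175 + 245)*(-1246 - 54) = 70*(-1300) = -91000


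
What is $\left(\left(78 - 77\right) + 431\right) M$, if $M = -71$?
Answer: $-30672$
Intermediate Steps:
$\left(\left(78 - 77\right) + 431\right) M = \left(\left(78 - 77\right) + 431\right) \left(-71\right) = \left(1 + 431\right) \left(-71\right) = 432 \left(-71\right) = -30672$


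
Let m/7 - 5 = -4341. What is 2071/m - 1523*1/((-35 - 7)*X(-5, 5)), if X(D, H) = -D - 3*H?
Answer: -1681997/455280 ≈ -3.6944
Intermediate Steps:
m = -30352 (m = 35 + 7*(-4341) = 35 - 30387 = -30352)
2071/m - 1523*1/((-35 - 7)*X(-5, 5)) = 2071/(-30352) - 1523*1/((-35 - 7)*(-1*(-5) - 3*5)) = 2071*(-1/30352) - 1523*(-1/(42*(5 - 15))) = -2071/30352 - 1523/((-42*(-10))) = -2071/30352 - 1523/420 = -1681997/455280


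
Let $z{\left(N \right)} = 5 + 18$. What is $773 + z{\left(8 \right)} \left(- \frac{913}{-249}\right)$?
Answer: $\frac{2572}{3} \approx 857.33$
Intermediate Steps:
$z{\left(N \right)} = 23$
$773 + z{\left(8 \right)} \left(- \frac{913}{-249}\right) = 773 + 23 \left(- \frac{913}{-249}\right) = 773 + 23 \left(\left(-913\right) \left(- \frac{1}{249}\right)\right) = 773 + 23 \cdot \frac{11}{3} = 773 + \frac{253}{3} = \frac{2572}{3}$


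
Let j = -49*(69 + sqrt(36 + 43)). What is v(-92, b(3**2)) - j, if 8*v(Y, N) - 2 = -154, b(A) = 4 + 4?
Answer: 3362 + 49*sqrt(79) ≈ 3797.5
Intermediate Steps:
b(A) = 8
v(Y, N) = -19 (v(Y, N) = 1/4 + (1/8)*(-154) = 1/4 - 77/4 = -19)
j = -3381 - 49*sqrt(79) (j = -49*(69 + sqrt(79)) = -3381 - 49*sqrt(79) ≈ -3816.5)
v(-92, b(3**2)) - j = -19 - (-3381 - 49*sqrt(79)) = -19 + (3381 + 49*sqrt(79)) = 3362 + 49*sqrt(79)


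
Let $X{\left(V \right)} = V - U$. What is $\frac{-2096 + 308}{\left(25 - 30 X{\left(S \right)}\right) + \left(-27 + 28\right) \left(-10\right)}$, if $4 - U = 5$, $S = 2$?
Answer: $\frac{596}{25} \approx 23.84$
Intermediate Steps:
$U = -1$ ($U = 4 - 5 = -1$)
$X{\left(V \right)} = 1 + V$ ($X{\left(V \right)} = V - -1 = V + 1 = 1 + V$)
$\frac{-2096 + 308}{\left(25 - 30 X{\left(S \right)}\right) + \left(-27 + 28\right) \left(-10\right)} = \frac{-2096 + 308}{\left(25 - 30 \left(1 + 2\right)\right) + \left(-27 + 28\right) \left(-10\right)} = - \frac{1788}{\left(25 - 90\right) + 1 \left(-10\right)} = - \frac{1788}{\left(25 - 90\right) - 10} = - \frac{1788}{-65 - 10} = - \frac{1788}{-75} = \left(-1788\right) \left(- \frac{1}{75}\right) = \frac{596}{25}$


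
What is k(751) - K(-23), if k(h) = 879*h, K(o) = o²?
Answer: 659600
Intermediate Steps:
k(751) - K(-23) = 879*751 - 1*(-23)² = 660129 - 1*529 = 660129 - 529 = 659600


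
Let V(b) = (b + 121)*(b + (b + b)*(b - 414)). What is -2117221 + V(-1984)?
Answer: -17725357861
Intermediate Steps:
V(b) = (121 + b)*(b + 2*b*(-414 + b)) (V(b) = (121 + b)*(b + (2*b)*(-414 + b)) = (121 + b)*(b + 2*b*(-414 + b)))
-2117221 + V(-1984) = -2117221 - 1984*(-100067 - 585*(-1984) + 2*(-1984)**2) = -2117221 - 1984*(-100067 + 1160640 + 2*3936256) = -2117221 - 1984*(-100067 + 1160640 + 7872512) = -2117221 - 1984*8933085 = -2117221 - 17723240640 = -17725357861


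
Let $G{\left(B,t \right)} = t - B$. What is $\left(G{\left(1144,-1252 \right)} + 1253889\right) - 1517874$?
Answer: $-266381$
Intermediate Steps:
$\left(G{\left(1144,-1252 \right)} + 1253889\right) - 1517874 = \left(\left(-1252 - 1144\right) + 1253889\right) - 1517874 = \left(-2396 + 1253889\right) - 1517874 = 1251493 - 1517874 = -266381$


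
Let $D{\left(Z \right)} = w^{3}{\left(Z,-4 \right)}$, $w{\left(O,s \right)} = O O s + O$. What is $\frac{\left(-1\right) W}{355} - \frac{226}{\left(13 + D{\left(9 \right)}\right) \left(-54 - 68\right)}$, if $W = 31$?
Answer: $- \frac{59104875157}{676845691610} \approx -0.087324$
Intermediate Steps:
$w{\left(O,s \right)} = O + s O^{2}$ ($w{\left(O,s \right)} = O^{2} s + O = s O^{2} + O = O + s O^{2}$)
$D{\left(Z \right)} = Z^{3} \left(1 - 4 Z\right)^{3}$ ($D{\left(Z \right)} = \left(Z \left(1 + Z \left(-4\right)\right)\right)^{3} = \left(Z \left(1 - 4 Z\right)\right)^{3} = Z^{3} \left(1 - 4 Z\right)^{3}$)
$\frac{\left(-1\right) W}{355} - \frac{226}{\left(13 + D{\left(9 \right)}\right) \left(-54 - 68\right)} = \frac{\left(-1\right) 31}{355} - \frac{226}{\left(13 + 9^{3} \left(1 - 36\right)^{3}\right) \left(-54 - 68\right)} = \left(-31\right) \frac{1}{355} - \frac{226}{\left(13 + 729 \left(1 - 36\right)^{3}\right) \left(-122\right)} = - \frac{31}{355} - \frac{226}{\left(13 + 729 \left(-35\right)^{3}\right) \left(-122\right)} = - \frac{31}{355} - \frac{226}{\left(13 + 729 \left(-42875\right)\right) \left(-122\right)} = - \frac{31}{355} - \frac{226}{\left(13 - 31255875\right) \left(-122\right)} = - \frac{31}{355} - \frac{226}{\left(-31255862\right) \left(-122\right)} = - \frac{31}{355} - \frac{226}{3813215164} = - \frac{31}{355} - \frac{113}{1906607582} = - \frac{59104875157}{676845691610}$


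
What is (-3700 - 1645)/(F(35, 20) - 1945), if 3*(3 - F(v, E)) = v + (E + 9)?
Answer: 3207/1178 ≈ 2.7224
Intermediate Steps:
F(v, E) = -E/3 - v/3 (F(v, E) = 3 - (v + (E + 9))/3 = 3 - (v + (9 + E))/3 = 3 - (9 + E + v)/3 = 3 + (-3 - E/3 - v/3) = -E/3 - v/3)
(-3700 - 1645)/(F(35, 20) - 1945) = (-3700 - 1645)/((-1/3*20 - 1/3*35) - 1945) = -5345/((-20/3 - 35/3) - 1945) = -5345/(-55/3 - 1945) = -5345/(-5890/3) = -5345*(-3/5890) = 3207/1178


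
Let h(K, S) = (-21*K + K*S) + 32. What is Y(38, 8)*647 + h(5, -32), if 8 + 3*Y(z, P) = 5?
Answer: -880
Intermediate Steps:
h(K, S) = 32 - 21*K + K*S
Y(z, P) = -1 (Y(z, P) = -8/3 + (⅓)*5 = -8/3 + 5/3 = -1)
Y(38, 8)*647 + h(5, -32) = -1*647 + (32 - 21*5 + 5*(-32)) = -647 + (32 - 105 - 160) = -647 - 233 = -880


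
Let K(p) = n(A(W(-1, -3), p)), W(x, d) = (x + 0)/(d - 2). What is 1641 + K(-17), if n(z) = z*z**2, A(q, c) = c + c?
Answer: -37663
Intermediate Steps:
W(x, d) = x/(-2 + d)
A(q, c) = 2*c
n(z) = z**3
K(p) = 8*p**3 (K(p) = (2*p)**3 = 8*p**3)
1641 + K(-17) = 1641 + 8*(-17)**3 = 1641 + 8*(-4913) = 1641 - 39304 = -37663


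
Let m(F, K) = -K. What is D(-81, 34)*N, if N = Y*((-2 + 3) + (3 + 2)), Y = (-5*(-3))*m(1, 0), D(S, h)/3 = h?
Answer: 0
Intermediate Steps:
D(S, h) = 3*h
Y = 0 (Y = (-5*(-3))*(-1*0) = 15*0 = 0)
N = 0 (N = 0*((-2 + 3) + (3 + 2)) = 0*(1 + 5) = 0*6 = 0)
D(-81, 34)*N = (3*34)*0 = 102*0 = 0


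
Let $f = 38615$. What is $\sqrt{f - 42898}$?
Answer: $i \sqrt{4283} \approx 65.445 i$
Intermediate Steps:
$\sqrt{f - 42898} = \sqrt{38615 - 42898} = \sqrt{-4283} = i \sqrt{4283}$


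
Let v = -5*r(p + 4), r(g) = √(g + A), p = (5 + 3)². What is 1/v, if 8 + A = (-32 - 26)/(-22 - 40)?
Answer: -√58559/9445 ≈ -0.025621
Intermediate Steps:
p = 64 (p = 8² = 64)
A = -219/31 (A = -8 + (-32 - 26)/(-22 - 40) = -8 - 58/(-62) = -8 - 58*(-1/62) = -8 + 29/31 = -219/31 ≈ -7.0645)
r(g) = √(-219/31 + g) (r(g) = √(g - 219/31) = √(-219/31 + g))
v = -5*√58559/31 (v = -5*√(-6789 + 961*(64 + 4))/31 = -5*√(-6789 + 961*68)/31 = -5*√(-6789 + 65348)/31 = -5*√58559/31 ≈ -39.031)
1/v = 1/(-5*√58559/31) = -√58559/9445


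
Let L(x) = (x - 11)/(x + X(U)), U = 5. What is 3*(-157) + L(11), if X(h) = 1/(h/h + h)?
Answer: -471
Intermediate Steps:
X(h) = 1/(1 + h)
L(x) = (-11 + x)/(1/6 + x) (L(x) = (x - 11)/(x + 1/(1 + 5)) = (-11 + x)/(x + 1/6) = (-11 + x)/(1/6 + x))
3*(-157) + L(11) = 3*(-157) + 6*(-11 + 11)/(1 + 6*11) = -471 + 6*0/(1 + 66) = -471 + 6*0/67 = -471 + 6*(1/67)*0 = -471 + 0 = -471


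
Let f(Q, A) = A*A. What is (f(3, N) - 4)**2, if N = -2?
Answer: 0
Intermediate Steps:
f(Q, A) = A**2
(f(3, N) - 4)**2 = ((-2)**2 - 4)**2 = (4 - 4)**2 = 0**2 = 0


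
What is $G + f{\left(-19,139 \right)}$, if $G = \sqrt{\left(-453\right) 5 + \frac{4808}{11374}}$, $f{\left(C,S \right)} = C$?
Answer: $-19 + \frac{i \sqrt{605296597}}{517} \approx -19.0 + 47.588 i$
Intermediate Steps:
$G = \frac{i \sqrt{605296597}}{517}$ ($G = \sqrt{-2265 + 4808 \cdot \frac{1}{11374}} = \sqrt{-2265 + \frac{2404}{5687}} = \sqrt{- \frac{12878651}{5687}} = \frac{i \sqrt{605296597}}{517} \approx 47.588 i$)
$G + f{\left(-19,139 \right)} = \frac{i \sqrt{605296597}}{517} - 19 = -19 + \frac{i \sqrt{605296597}}{517}$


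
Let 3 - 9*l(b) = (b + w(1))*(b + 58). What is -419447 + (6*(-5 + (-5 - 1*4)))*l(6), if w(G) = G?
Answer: -1245881/3 ≈ -4.1529e+5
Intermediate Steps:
l(b) = ⅓ - (1 + b)*(58 + b)/9 (l(b) = ⅓ - (b + 1)*(b + 58)/9 = ⅓ - (1 + b)*(58 + b)/9)
-419447 + (6*(-5 + (-5 - 1*4)))*l(6) = -419447 + (6*(-5 + (-5 - 1*4)))*(-55/9 - 59/9*6 - ⅑*6²) = -419447 + (6*(-5 + (-5 - 4)))*(-55/9 - 118/3 - ⅑*36) = -419447 + (6*(-5 - 9))*(-55/9 - 118/3 - 4) = -419447 + (6*(-14))*(-445/9) = -419447 - 84*(-445/9) = -419447 + 12460/3 = -1245881/3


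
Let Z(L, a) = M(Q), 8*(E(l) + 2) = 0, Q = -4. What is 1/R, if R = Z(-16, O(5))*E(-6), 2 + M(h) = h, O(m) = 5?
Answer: 1/12 ≈ 0.083333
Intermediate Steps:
E(l) = -2 (E(l) = -2 + (1/8)*0 = -2 + 0 = -2)
M(h) = -2 + h
Z(L, a) = -6 (Z(L, a) = -2 - 4 = -6)
R = 12 (R = -6*(-2) = 12)
1/R = 1/12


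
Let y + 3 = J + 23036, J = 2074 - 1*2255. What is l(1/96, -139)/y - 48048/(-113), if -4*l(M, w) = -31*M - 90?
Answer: 14538974203/34192896 ≈ 425.20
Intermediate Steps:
J = -181 (J = 2074 - 2255 = -181)
l(M, w) = 45/2 + 31*M/4 (l(M, w) = -(-31*M - 90)/4 = -(-90 - 31*M)/4 = 45/2 + 31*M/4)
y = 22852 (y = -3 + (-181 + 23036) = -3 + 22855 = 22852)
l(1/96, -139)/y - 48048/(-113) = (45/2 + (31/4)/96)/22852 - 48048/(-113) = (45/2 + (31/4)*(1/96))*(1/22852) - 48048*(-1/113) = (45/2 + 31/384)*(1/22852) + 48048/113 = (8671/384)*(1/22852) + 48048/113 = 299/302592 + 48048/113 = 14538974203/34192896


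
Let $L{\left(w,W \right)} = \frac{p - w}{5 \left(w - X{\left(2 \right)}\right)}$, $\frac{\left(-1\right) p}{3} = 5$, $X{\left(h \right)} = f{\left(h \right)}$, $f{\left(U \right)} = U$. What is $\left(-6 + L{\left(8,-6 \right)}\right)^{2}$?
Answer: $\frac{41209}{900} \approx 45.788$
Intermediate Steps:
$X{\left(h \right)} = h$
$p = -15$ ($p = \left(-3\right) 5 = -15$)
$L{\left(w,W \right)} = \frac{-15 - w}{-10 + 5 w}$ ($L{\left(w,W \right)} = \frac{-15 - w}{5 \left(w - 2\right)} = \frac{-15 - w}{5 \left(-2 + w\right)} = \frac{-15 - w}{-10 + 5 w}$)
$\left(-6 + L{\left(8,-6 \right)}\right)^{2} = \left(-6 + \frac{-15 - 8}{5 \left(-2 + 8\right)}\right)^{2} = \left(-6 + \frac{-15 - 8}{5 \cdot 6}\right)^{2} = \left(-6 + \frac{1}{5} \cdot \frac{1}{6} \left(-23\right)\right)^{2} = \left(-6 - \frac{23}{30}\right)^{2} = \left(- \frac{203}{30}\right)^{2} = \frac{41209}{900}$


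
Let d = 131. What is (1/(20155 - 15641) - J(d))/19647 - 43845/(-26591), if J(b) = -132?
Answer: 3904306356269/2358264263778 ≈ 1.6556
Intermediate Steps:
(1/(20155 - 15641) - J(d))/19647 - 43845/(-26591) = (1/(20155 - 15641) - 1*(-132))/19647 - 43845/(-26591) = (1/4514 + 132)*(1/19647) - 43845*(-1/26591) = (1/4514 + 132)*(1/19647) + 43845/26591 = (595849/4514)*(1/19647) + 43845/26591 = 595849/88686558 + 43845/26591 = 3904306356269/2358264263778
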